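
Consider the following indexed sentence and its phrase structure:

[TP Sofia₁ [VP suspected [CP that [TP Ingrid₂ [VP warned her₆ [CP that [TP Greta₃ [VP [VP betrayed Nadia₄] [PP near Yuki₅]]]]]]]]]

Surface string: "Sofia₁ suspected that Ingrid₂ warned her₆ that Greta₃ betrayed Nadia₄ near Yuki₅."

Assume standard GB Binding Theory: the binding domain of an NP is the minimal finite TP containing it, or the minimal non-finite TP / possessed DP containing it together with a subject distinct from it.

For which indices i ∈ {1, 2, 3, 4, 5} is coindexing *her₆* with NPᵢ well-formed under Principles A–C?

*her* is a pronoun, so Principle B applies: it must be free in its binding domain.
Binding domain of *her₆*: the embedded TP, whose subject is Ingrid₂.
*Sofia₁* c-commands the pronoun but from outside its binding domain, and is not c-commanded by it → coindexation permitted.
*Ingrid₂* c-commands the pronoun within its binding domain → coindexation would violate Principle B.
*Greta₃*: the pronoun c-commands this R-expression → coindexation would violate Principle C on *Greta₃*.
*Nadia₄*: the pronoun c-commands this R-expression → coindexation would violate Principle C on *Nadia₄*.
*Yuki₅*: the pronoun c-commands this R-expression → coindexation would violate Principle C on *Yuki₅*.

{1}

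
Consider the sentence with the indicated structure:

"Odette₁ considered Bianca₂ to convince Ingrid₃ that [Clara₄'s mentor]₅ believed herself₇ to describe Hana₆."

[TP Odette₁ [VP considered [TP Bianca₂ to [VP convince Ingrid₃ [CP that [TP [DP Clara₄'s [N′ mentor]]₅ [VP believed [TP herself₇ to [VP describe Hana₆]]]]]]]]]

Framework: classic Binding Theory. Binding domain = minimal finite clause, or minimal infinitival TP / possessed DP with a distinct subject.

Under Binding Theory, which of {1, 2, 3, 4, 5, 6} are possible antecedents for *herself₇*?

{5}

*herself* is an anaphor, so Principle A applies: it must be bound in its binding domain.
Binding domain of *herself₇*: the embedded TP, whose subject is [Clara₄'s mentor]₅.
*Odette₁* c-commands the anaphor but is outside its binding domain → cannot satisfy Principle A.
*Bianca₂* c-commands the anaphor but is outside its binding domain → cannot satisfy Principle A.
*Ingrid₃* c-commands the anaphor but is outside its binding domain → cannot satisfy Principle A.
*Clara₄* does not c-command the anaphor → cannot bind it.
*[Clara₄'s mentor]₅* c-commands the anaphor within its binding domain → licit binder.
*Hana₆* does not c-command the anaphor → cannot bind it.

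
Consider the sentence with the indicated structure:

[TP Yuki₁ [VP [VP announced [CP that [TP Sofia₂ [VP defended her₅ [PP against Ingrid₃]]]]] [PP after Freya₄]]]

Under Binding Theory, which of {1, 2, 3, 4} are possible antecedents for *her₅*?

{1, 4}

*her* is a pronoun, so Principle B applies: it must be free in its binding domain.
Binding domain of *her₅*: the embedded TP, whose subject is Sofia₂.
*Yuki₁* c-commands the pronoun but from outside its binding domain, and is not c-commanded by it → coindexation permitted.
*Sofia₂* c-commands the pronoun within its binding domain → coindexation would violate Principle B.
*Ingrid₃*: the pronoun c-commands this R-expression → coindexation would violate Principle C on *Ingrid₃*.
*Freya₄* and the pronoun do not c-command one another → neither Principle B nor Principle C is at stake; coindexation permitted.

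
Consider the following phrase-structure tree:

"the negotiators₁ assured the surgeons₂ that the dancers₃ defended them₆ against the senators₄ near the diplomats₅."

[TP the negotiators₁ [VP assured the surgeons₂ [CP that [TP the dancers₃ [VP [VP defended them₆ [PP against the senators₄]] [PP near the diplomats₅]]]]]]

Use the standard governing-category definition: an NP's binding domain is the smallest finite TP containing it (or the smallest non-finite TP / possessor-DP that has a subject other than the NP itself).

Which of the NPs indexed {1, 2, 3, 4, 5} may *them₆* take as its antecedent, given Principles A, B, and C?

*them* is a pronoun, so Principle B applies: it must be free in its binding domain.
Binding domain of *them₆*: the embedded TP, whose subject is the dancers₃.
*the negotiators₁* c-commands the pronoun but from outside its binding domain, and is not c-commanded by it → coindexation permitted.
*the surgeons₂* c-commands the pronoun but from outside its binding domain, and is not c-commanded by it → coindexation permitted.
*the dancers₃* c-commands the pronoun within its binding domain → coindexation would violate Principle B.
*the senators₄*: the pronoun c-commands this R-expression → coindexation would violate Principle C on *the senators₄*.
*the diplomats₅* and the pronoun do not c-command one another → neither Principle B nor Principle C is at stake; coindexation permitted.

{1, 2, 5}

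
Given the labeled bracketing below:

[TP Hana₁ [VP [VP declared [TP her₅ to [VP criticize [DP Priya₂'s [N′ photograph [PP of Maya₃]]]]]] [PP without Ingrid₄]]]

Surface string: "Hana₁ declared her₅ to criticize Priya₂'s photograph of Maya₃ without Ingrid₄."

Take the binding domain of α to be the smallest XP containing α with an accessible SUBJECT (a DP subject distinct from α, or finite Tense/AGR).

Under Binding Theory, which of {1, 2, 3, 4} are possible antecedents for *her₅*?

{4}

*her* is a pronoun, so Principle B applies: it must be free in its binding domain.
Binding domain of *her₅*: the matrix TP, whose subject is Hana₁.
*Hana₁* c-commands the pronoun within its binding domain → coindexation would violate Principle B.
*Priya₂*: the pronoun c-commands this R-expression → coindexation would violate Principle C on *Priya₂*.
*Maya₃*: the pronoun c-commands this R-expression → coindexation would violate Principle C on *Maya₃*.
*Ingrid₄* and the pronoun do not c-command one another → neither Principle B nor Principle C is at stake; coindexation permitted.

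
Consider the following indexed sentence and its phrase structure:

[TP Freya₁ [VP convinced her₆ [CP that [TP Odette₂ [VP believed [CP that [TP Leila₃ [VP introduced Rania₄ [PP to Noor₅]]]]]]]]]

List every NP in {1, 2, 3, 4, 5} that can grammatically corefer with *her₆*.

*her* is a pronoun, so Principle B applies: it must be free in its binding domain.
Binding domain of *her₆*: the matrix TP, whose subject is Freya₁.
*Freya₁* c-commands the pronoun within its binding domain → coindexation would violate Principle B.
*Odette₂*: the pronoun c-commands this R-expression → coindexation would violate Principle C on *Odette₂*.
*Leila₃*: the pronoun c-commands this R-expression → coindexation would violate Principle C on *Leila₃*.
*Rania₄*: the pronoun c-commands this R-expression → coindexation would violate Principle C on *Rania₄*.
*Noor₅*: the pronoun c-commands this R-expression → coindexation would violate Principle C on *Noor₅*.

none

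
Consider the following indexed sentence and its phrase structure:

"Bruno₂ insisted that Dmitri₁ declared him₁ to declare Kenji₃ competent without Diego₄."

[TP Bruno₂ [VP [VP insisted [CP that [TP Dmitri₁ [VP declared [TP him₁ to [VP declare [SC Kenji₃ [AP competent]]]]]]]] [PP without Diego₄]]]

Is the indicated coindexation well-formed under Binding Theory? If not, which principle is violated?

Principle B

The two coindexed NPs are *Dmitri₁* and *him₁*.
*him₁* is a pronoun. Its binding domain is the embedded TP, whose subject is Dmitri₁.
*Dmitri₁* c-commands it within that domain and carries the same index.
The pronoun is locally bound → Principle B violation.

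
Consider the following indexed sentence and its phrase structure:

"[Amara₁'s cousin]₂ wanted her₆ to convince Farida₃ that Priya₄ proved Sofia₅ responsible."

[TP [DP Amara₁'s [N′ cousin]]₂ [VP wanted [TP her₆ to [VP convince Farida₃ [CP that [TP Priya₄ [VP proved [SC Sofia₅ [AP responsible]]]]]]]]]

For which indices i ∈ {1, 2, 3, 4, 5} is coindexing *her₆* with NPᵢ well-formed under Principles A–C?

{1}

*her* is a pronoun, so Principle B applies: it must be free in its binding domain.
Binding domain of *her₆*: the matrix TP, whose subject is [Amara₁'s cousin]₂.
*Amara₁* and the pronoun do not c-command one another → neither Principle B nor Principle C is at stake; coindexation permitted.
*[Amara₁'s cousin]₂* c-commands the pronoun within its binding domain → coindexation would violate Principle B.
*Farida₃*: the pronoun c-commands this R-expression → coindexation would violate Principle C on *Farida₃*.
*Priya₄*: the pronoun c-commands this R-expression → coindexation would violate Principle C on *Priya₄*.
*Sofia₅*: the pronoun c-commands this R-expression → coindexation would violate Principle C on *Sofia₅*.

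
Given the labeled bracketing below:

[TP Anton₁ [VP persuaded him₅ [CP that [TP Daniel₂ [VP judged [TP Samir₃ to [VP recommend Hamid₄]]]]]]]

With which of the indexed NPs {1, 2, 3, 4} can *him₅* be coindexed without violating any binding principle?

*him* is a pronoun, so Principle B applies: it must be free in its binding domain.
Binding domain of *him₅*: the matrix TP, whose subject is Anton₁.
*Anton₁* c-commands the pronoun within its binding domain → coindexation would violate Principle B.
*Daniel₂*: the pronoun c-commands this R-expression → coindexation would violate Principle C on *Daniel₂*.
*Samir₃*: the pronoun c-commands this R-expression → coindexation would violate Principle C on *Samir₃*.
*Hamid₄*: the pronoun c-commands this R-expression → coindexation would violate Principle C on *Hamid₄*.

none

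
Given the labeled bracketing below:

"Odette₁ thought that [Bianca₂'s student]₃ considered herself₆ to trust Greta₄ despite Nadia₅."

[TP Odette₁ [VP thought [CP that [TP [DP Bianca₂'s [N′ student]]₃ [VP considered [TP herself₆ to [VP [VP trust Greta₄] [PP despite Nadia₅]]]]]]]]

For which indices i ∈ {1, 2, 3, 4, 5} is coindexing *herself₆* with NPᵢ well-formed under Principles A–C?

*herself* is an anaphor, so Principle A applies: it must be bound in its binding domain.
Binding domain of *herself₆*: the embedded TP, whose subject is [Bianca₂'s student]₃.
*Odette₁* c-commands the anaphor but is outside its binding domain → cannot satisfy Principle A.
*Bianca₂* does not c-command the anaphor → cannot bind it.
*[Bianca₂'s student]₃* c-commands the anaphor within its binding domain → licit binder.
*Greta₄* does not c-command the anaphor → cannot bind it.
*Nadia₅* does not c-command the anaphor → cannot bind it.

{3}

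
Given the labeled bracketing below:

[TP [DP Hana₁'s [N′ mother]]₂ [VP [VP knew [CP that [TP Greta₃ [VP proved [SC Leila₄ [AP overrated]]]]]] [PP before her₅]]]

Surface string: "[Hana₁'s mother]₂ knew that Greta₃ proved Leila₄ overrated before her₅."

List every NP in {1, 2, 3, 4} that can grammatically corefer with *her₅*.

*her* is a pronoun, so Principle B applies: it must be free in its binding domain.
Binding domain of *her₅*: the matrix TP, whose subject is [Hana₁'s mother]₂.
*Hana₁* and the pronoun do not c-command one another → neither Principle B nor Principle C is at stake; coindexation permitted.
*[Hana₁'s mother]₂* c-commands the pronoun within its binding domain → coindexation would violate Principle B.
*Greta₃* and the pronoun do not c-command one another → neither Principle B nor Principle C is at stake; coindexation permitted.
*Leila₄* and the pronoun do not c-command one another → neither Principle B nor Principle C is at stake; coindexation permitted.

{1, 3, 4}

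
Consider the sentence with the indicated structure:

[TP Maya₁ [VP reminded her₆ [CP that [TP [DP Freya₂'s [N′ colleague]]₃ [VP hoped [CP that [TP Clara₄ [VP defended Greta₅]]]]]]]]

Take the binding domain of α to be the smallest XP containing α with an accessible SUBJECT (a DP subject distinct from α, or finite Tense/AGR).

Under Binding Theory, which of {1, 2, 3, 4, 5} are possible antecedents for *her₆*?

none

*her* is a pronoun, so Principle B applies: it must be free in its binding domain.
Binding domain of *her₆*: the matrix TP, whose subject is Maya₁.
*Maya₁* c-commands the pronoun within its binding domain → coindexation would violate Principle B.
*Freya₂*: the pronoun c-commands this R-expression → coindexation would violate Principle C on *Freya₂*.
*[Freya₂'s colleague]₃*: the pronoun c-commands this R-expression → coindexation would violate Principle C on *[Freya₂'s colleague]₃*.
*Clara₄*: the pronoun c-commands this R-expression → coindexation would violate Principle C on *Clara₄*.
*Greta₅*: the pronoun c-commands this R-expression → coindexation would violate Principle C on *Greta₅*.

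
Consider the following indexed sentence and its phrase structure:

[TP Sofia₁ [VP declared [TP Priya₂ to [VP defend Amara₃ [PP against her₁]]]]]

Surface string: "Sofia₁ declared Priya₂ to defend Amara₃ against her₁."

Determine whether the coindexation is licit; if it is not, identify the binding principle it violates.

grammatical

The two coindexed NPs are *Sofia₁* and *her₁*.
*her₁* is a pronoun; its binding domain is the embedded TP, whose subject is Priya₂. Within that domain it is c-commanded only by *Priya₂*, *Amara₃*, which carry a different index — the pronoun is free locally, so Principle B holds.
*Sofia₁* is an R-expression; *her₁* does not c-command it, and no other NP shares its index, so Principle C is satisfied.
All principles are respected.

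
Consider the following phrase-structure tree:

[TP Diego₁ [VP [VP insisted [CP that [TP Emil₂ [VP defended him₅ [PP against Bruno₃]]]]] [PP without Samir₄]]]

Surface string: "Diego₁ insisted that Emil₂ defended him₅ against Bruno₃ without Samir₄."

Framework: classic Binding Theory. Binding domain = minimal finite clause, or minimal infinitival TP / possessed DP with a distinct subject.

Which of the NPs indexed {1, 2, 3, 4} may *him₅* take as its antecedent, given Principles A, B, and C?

{1, 4}

*him* is a pronoun, so Principle B applies: it must be free in its binding domain.
Binding domain of *him₅*: the embedded TP, whose subject is Emil₂.
*Diego₁* c-commands the pronoun but from outside its binding domain, and is not c-commanded by it → coindexation permitted.
*Emil₂* c-commands the pronoun within its binding domain → coindexation would violate Principle B.
*Bruno₃*: the pronoun c-commands this R-expression → coindexation would violate Principle C on *Bruno₃*.
*Samir₄* and the pronoun do not c-command one another → neither Principle B nor Principle C is at stake; coindexation permitted.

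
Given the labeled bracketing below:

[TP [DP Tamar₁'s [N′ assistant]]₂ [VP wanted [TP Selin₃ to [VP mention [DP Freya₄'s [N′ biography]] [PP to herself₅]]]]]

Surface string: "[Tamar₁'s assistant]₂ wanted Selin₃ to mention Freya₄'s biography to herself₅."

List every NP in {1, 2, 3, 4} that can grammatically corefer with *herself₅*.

*herself* is an anaphor, so Principle A applies: it must be bound in its binding domain.
Binding domain of *herself₅*: the embedded TP, whose subject is Selin₃.
*Tamar₁* does not c-command the anaphor → cannot bind it.
*[Tamar₁'s assistant]₂* c-commands the anaphor but is outside its binding domain → cannot satisfy Principle A.
*Selin₃* c-commands the anaphor within its binding domain → licit binder.
*Freya₄* does not c-command the anaphor → cannot bind it.

{3}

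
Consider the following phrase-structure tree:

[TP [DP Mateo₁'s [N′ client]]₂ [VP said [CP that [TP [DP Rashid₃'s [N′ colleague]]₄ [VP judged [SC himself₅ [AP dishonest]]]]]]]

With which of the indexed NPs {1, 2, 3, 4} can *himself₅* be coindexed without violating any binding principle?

*himself* is an anaphor, so Principle A applies: it must be bound in its binding domain.
Binding domain of *himself₅*: the embedded TP, whose subject is [Rashid₃'s colleague]₄.
*Mateo₁* does not c-command the anaphor → cannot bind it.
*[Mateo₁'s client]₂* c-commands the anaphor but is outside its binding domain → cannot satisfy Principle A.
*Rashid₃* does not c-command the anaphor → cannot bind it.
*[Rashid₃'s colleague]₄* c-commands the anaphor within its binding domain → licit binder.

{4}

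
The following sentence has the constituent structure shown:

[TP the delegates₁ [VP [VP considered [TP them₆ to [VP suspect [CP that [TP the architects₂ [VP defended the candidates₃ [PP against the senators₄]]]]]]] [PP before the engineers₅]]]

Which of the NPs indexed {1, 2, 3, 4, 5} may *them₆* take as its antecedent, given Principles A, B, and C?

*them* is a pronoun, so Principle B applies: it must be free in its binding domain.
Binding domain of *them₆*: the matrix TP, whose subject is the delegates₁.
*the delegates₁* c-commands the pronoun within its binding domain → coindexation would violate Principle B.
*the architects₂*: the pronoun c-commands this R-expression → coindexation would violate Principle C on *the architects₂*.
*the candidates₃*: the pronoun c-commands this R-expression → coindexation would violate Principle C on *the candidates₃*.
*the senators₄*: the pronoun c-commands this R-expression → coindexation would violate Principle C on *the senators₄*.
*the engineers₅* and the pronoun do not c-command one another → neither Principle B nor Principle C is at stake; coindexation permitted.

{5}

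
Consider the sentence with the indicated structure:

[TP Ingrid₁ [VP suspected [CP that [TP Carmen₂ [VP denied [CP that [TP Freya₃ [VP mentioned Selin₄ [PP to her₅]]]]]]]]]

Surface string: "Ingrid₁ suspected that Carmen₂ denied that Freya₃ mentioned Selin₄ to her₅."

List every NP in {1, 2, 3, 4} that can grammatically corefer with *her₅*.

*her* is a pronoun, so Principle B applies: it must be free in its binding domain.
Binding domain of *her₅*: the embedded TP, whose subject is Freya₃.
*Ingrid₁* c-commands the pronoun but from outside its binding domain, and is not c-commanded by it → coindexation permitted.
*Carmen₂* c-commands the pronoun but from outside its binding domain, and is not c-commanded by it → coindexation permitted.
*Freya₃* c-commands the pronoun within its binding domain → coindexation would violate Principle B.
*Selin₄* c-commands the pronoun within its binding domain → coindexation would violate Principle B.

{1, 2}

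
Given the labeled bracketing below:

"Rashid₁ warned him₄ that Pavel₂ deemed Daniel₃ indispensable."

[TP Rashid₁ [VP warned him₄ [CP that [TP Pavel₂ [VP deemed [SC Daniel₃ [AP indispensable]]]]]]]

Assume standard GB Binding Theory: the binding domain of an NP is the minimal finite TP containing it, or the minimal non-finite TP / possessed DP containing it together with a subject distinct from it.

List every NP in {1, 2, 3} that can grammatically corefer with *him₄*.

none

*him* is a pronoun, so Principle B applies: it must be free in its binding domain.
Binding domain of *him₄*: the matrix TP, whose subject is Rashid₁.
*Rashid₁* c-commands the pronoun within its binding domain → coindexation would violate Principle B.
*Pavel₂*: the pronoun c-commands this R-expression → coindexation would violate Principle C on *Pavel₂*.
*Daniel₃*: the pronoun c-commands this R-expression → coindexation would violate Principle C on *Daniel₃*.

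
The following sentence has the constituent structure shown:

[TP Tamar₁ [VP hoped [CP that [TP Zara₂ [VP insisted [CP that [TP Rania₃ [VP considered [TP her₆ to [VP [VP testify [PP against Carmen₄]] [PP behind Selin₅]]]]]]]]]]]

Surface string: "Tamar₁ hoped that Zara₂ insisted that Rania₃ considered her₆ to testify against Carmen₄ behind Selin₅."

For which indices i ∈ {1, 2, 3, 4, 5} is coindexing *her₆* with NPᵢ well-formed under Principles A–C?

*her* is a pronoun, so Principle B applies: it must be free in its binding domain.
Binding domain of *her₆*: the embedded TP, whose subject is Rania₃.
*Tamar₁* c-commands the pronoun but from outside its binding domain, and is not c-commanded by it → coindexation permitted.
*Zara₂* c-commands the pronoun but from outside its binding domain, and is not c-commanded by it → coindexation permitted.
*Rania₃* c-commands the pronoun within its binding domain → coindexation would violate Principle B.
*Carmen₄*: the pronoun c-commands this R-expression → coindexation would violate Principle C on *Carmen₄*.
*Selin₅*: the pronoun c-commands this R-expression → coindexation would violate Principle C on *Selin₅*.

{1, 2}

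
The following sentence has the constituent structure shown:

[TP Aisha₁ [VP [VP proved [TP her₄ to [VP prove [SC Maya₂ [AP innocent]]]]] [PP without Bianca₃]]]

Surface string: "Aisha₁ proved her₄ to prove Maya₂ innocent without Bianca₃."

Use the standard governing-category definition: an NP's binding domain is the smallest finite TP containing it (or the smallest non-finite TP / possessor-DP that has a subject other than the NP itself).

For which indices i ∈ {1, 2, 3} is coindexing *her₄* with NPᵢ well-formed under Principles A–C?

*her* is a pronoun, so Principle B applies: it must be free in its binding domain.
Binding domain of *her₄*: the matrix TP, whose subject is Aisha₁.
*Aisha₁* c-commands the pronoun within its binding domain → coindexation would violate Principle B.
*Maya₂*: the pronoun c-commands this R-expression → coindexation would violate Principle C on *Maya₂*.
*Bianca₃* and the pronoun do not c-command one another → neither Principle B nor Principle C is at stake; coindexation permitted.

{3}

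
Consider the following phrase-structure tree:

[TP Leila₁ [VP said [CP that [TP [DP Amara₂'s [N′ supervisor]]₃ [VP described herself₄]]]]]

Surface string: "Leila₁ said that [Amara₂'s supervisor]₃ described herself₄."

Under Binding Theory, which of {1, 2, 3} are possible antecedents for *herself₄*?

{3}

*herself* is an anaphor, so Principle A applies: it must be bound in its binding domain.
Binding domain of *herself₄*: the embedded TP, whose subject is [Amara₂'s supervisor]₃.
*Leila₁* c-commands the anaphor but is outside its binding domain → cannot satisfy Principle A.
*Amara₂* does not c-command the anaphor → cannot bind it.
*[Amara₂'s supervisor]₃* c-commands the anaphor within its binding domain → licit binder.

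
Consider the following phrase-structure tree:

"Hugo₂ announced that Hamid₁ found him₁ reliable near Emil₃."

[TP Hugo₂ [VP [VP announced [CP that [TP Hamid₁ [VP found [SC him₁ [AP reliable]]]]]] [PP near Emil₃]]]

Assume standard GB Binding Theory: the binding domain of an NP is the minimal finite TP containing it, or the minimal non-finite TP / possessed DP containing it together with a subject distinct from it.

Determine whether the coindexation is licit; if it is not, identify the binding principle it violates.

The two coindexed NPs are *Hamid₁* and *him₁*.
*him₁* is a pronoun. Its binding domain is the embedded TP, whose subject is Hamid₁.
*Hamid₁* c-commands it within that domain and carries the same index.
The pronoun is locally bound → Principle B violation.

Principle B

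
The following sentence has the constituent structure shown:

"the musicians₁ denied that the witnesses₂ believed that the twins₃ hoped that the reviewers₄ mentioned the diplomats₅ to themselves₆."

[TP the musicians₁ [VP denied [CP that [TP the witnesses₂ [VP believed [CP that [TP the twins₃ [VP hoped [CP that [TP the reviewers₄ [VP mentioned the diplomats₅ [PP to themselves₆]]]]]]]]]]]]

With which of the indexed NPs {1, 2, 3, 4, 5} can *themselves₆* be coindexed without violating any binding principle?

{4, 5}

*themselves* is an anaphor, so Principle A applies: it must be bound in its binding domain.
Binding domain of *themselves₆*: the embedded TP, whose subject is the reviewers₄.
*the musicians₁* c-commands the anaphor but is outside its binding domain → cannot satisfy Principle A.
*the witnesses₂* c-commands the anaphor but is outside its binding domain → cannot satisfy Principle A.
*the twins₃* c-commands the anaphor but is outside its binding domain → cannot satisfy Principle A.
*the reviewers₄* c-commands the anaphor within its binding domain → licit binder.
*the diplomats₅* c-commands the anaphor within its binding domain → licit binder.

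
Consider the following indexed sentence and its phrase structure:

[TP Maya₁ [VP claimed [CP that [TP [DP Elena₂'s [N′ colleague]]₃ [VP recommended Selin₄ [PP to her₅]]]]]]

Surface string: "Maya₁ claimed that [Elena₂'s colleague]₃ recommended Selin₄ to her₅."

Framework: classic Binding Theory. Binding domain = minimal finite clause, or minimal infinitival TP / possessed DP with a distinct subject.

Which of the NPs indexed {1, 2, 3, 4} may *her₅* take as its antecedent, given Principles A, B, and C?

*her* is a pronoun, so Principle B applies: it must be free in its binding domain.
Binding domain of *her₅*: the embedded TP, whose subject is [Elena₂'s colleague]₃.
*Maya₁* c-commands the pronoun but from outside its binding domain, and is not c-commanded by it → coindexation permitted.
*Elena₂* and the pronoun do not c-command one another → neither Principle B nor Principle C is at stake; coindexation permitted.
*[Elena₂'s colleague]₃* c-commands the pronoun within its binding domain → coindexation would violate Principle B.
*Selin₄* c-commands the pronoun within its binding domain → coindexation would violate Principle B.

{1, 2}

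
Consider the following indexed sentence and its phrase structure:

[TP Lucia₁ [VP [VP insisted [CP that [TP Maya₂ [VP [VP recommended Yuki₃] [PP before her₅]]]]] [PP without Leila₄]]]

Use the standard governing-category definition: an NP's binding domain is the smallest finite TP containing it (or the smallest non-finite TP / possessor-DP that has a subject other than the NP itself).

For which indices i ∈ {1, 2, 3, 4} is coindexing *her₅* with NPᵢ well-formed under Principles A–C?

{1, 3, 4}

*her* is a pronoun, so Principle B applies: it must be free in its binding domain.
Binding domain of *her₅*: the embedded TP, whose subject is Maya₂.
*Lucia₁* c-commands the pronoun but from outside its binding domain, and is not c-commanded by it → coindexation permitted.
*Maya₂* c-commands the pronoun within its binding domain → coindexation would violate Principle B.
*Yuki₃* and the pronoun do not c-command one another → neither Principle B nor Principle C is at stake; coindexation permitted.
*Leila₄* and the pronoun do not c-command one another → neither Principle B nor Principle C is at stake; coindexation permitted.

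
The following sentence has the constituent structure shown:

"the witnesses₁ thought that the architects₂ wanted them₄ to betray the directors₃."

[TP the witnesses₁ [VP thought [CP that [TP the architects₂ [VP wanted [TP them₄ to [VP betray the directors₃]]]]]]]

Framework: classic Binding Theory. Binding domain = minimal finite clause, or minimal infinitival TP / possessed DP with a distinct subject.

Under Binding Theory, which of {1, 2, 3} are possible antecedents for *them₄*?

{1}

*them* is a pronoun, so Principle B applies: it must be free in its binding domain.
Binding domain of *them₄*: the embedded TP, whose subject is the architects₂.
*the witnesses₁* c-commands the pronoun but from outside its binding domain, and is not c-commanded by it → coindexation permitted.
*the architects₂* c-commands the pronoun within its binding domain → coindexation would violate Principle B.
*the directors₃*: the pronoun c-commands this R-expression → coindexation would violate Principle C on *the directors₃*.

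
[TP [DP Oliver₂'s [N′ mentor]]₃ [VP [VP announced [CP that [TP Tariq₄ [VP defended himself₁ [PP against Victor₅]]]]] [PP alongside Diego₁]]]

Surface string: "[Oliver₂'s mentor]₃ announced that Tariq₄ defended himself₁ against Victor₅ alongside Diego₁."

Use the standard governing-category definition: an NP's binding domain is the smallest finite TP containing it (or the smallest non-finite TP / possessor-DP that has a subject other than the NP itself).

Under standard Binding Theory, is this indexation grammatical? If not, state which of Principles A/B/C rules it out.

Principle A

The two coindexed NPs are *Diego₁* and *himself₁*.
*himself₁* is an anaphor. Principle A requires it to be bound within its binding domain — the embedded TP, whose subject is Tariq₄.
Within that domain it is c-commanded by *Tariq₄*, which does not share its index.
*Diego₁* does not c-command the anaphor at all.
The anaphor is unbound in its domain → Principle A violation.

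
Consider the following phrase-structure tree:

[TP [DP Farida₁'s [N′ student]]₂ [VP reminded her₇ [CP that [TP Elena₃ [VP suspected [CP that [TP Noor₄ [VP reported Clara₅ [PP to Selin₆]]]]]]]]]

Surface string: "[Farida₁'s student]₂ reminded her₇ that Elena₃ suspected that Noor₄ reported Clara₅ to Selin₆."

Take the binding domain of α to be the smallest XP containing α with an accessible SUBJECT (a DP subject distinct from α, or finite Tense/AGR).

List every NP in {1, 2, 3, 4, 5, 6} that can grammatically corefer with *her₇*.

{1}

*her* is a pronoun, so Principle B applies: it must be free in its binding domain.
Binding domain of *her₇*: the matrix TP, whose subject is [Farida₁'s student]₂.
*Farida₁* and the pronoun do not c-command one another → neither Principle B nor Principle C is at stake; coindexation permitted.
*[Farida₁'s student]₂* c-commands the pronoun within its binding domain → coindexation would violate Principle B.
*Elena₃*: the pronoun c-commands this R-expression → coindexation would violate Principle C on *Elena₃*.
*Noor₄*: the pronoun c-commands this R-expression → coindexation would violate Principle C on *Noor₄*.
*Clara₅*: the pronoun c-commands this R-expression → coindexation would violate Principle C on *Clara₅*.
*Selin₆*: the pronoun c-commands this R-expression → coindexation would violate Principle C on *Selin₆*.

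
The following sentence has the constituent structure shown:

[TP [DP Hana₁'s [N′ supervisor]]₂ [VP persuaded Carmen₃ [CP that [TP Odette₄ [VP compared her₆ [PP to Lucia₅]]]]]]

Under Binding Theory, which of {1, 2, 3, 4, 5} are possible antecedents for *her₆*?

*her* is a pronoun, so Principle B applies: it must be free in its binding domain.
Binding domain of *her₆*: the embedded TP, whose subject is Odette₄.
*Hana₁* and the pronoun do not c-command one another → neither Principle B nor Principle C is at stake; coindexation permitted.
*[Hana₁'s supervisor]₂* c-commands the pronoun but from outside its binding domain, and is not c-commanded by it → coindexation permitted.
*Carmen₃* c-commands the pronoun but from outside its binding domain, and is not c-commanded by it → coindexation permitted.
*Odette₄* c-commands the pronoun within its binding domain → coindexation would violate Principle B.
*Lucia₅*: the pronoun c-commands this R-expression → coindexation would violate Principle C on *Lucia₅*.

{1, 2, 3}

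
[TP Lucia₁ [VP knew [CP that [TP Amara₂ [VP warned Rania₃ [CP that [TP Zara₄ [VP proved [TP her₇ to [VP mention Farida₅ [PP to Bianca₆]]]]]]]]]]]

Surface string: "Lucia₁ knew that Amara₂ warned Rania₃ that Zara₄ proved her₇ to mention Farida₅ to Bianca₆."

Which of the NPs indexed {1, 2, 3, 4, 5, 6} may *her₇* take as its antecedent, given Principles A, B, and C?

{1, 2, 3}

*her* is a pronoun, so Principle B applies: it must be free in its binding domain.
Binding domain of *her₇*: the embedded TP, whose subject is Zara₄.
*Lucia₁* c-commands the pronoun but from outside its binding domain, and is not c-commanded by it → coindexation permitted.
*Amara₂* c-commands the pronoun but from outside its binding domain, and is not c-commanded by it → coindexation permitted.
*Rania₃* c-commands the pronoun but from outside its binding domain, and is not c-commanded by it → coindexation permitted.
*Zara₄* c-commands the pronoun within its binding domain → coindexation would violate Principle B.
*Farida₅*: the pronoun c-commands this R-expression → coindexation would violate Principle C on *Farida₅*.
*Bianca₆*: the pronoun c-commands this R-expression → coindexation would violate Principle C on *Bianca₆*.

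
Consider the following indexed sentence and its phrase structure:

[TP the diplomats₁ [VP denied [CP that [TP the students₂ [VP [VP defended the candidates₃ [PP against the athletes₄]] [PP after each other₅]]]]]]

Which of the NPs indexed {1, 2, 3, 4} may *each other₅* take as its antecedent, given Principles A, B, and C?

{2}

*each other* is an anaphor, so Principle A applies: it must be bound in its binding domain.
Binding domain of *each other₅*: the embedded TP, whose subject is the students₂.
*the diplomats₁* c-commands the anaphor but is outside its binding domain → cannot satisfy Principle A.
*the students₂* c-commands the anaphor within its binding domain → licit binder.
*the candidates₃* does not c-command the anaphor → cannot bind it.
*the athletes₄* does not c-command the anaphor → cannot bind it.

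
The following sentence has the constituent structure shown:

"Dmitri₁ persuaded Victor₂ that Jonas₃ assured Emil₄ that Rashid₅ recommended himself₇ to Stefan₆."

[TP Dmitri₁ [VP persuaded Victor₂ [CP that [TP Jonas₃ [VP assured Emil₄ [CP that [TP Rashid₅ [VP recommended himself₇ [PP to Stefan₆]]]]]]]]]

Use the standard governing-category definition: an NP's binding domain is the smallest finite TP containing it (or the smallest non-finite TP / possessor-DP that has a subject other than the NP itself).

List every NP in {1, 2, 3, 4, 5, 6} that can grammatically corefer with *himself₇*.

*himself* is an anaphor, so Principle A applies: it must be bound in its binding domain.
Binding domain of *himself₇*: the embedded TP, whose subject is Rashid₅.
*Dmitri₁* c-commands the anaphor but is outside its binding domain → cannot satisfy Principle A.
*Victor₂* c-commands the anaphor but is outside its binding domain → cannot satisfy Principle A.
*Jonas₃* c-commands the anaphor but is outside its binding domain → cannot satisfy Principle A.
*Emil₄* c-commands the anaphor but is outside its binding domain → cannot satisfy Principle A.
*Rashid₅* c-commands the anaphor within its binding domain → licit binder.
*Stefan₆* does not c-command the anaphor → cannot bind it.

{5}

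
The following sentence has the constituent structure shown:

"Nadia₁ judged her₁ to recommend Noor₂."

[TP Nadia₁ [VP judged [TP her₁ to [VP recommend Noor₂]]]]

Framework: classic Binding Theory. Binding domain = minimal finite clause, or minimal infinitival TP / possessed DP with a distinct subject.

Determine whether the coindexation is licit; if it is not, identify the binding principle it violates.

Principle B

The two coindexed NPs are *Nadia₁* and *her₁*.
*her₁* is a pronoun. Its binding domain is the matrix TP, whose subject is Nadia₁.
*Nadia₁* c-commands it within that domain and carries the same index.
The pronoun is locally bound → Principle B violation.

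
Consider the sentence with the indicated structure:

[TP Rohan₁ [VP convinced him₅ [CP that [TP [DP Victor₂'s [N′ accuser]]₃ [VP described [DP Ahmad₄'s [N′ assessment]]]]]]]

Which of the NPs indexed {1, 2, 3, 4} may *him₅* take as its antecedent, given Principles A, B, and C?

none

*him* is a pronoun, so Principle B applies: it must be free in its binding domain.
Binding domain of *him₅*: the matrix TP, whose subject is Rohan₁.
*Rohan₁* c-commands the pronoun within its binding domain → coindexation would violate Principle B.
*Victor₂*: the pronoun c-commands this R-expression → coindexation would violate Principle C on *Victor₂*.
*[Victor₂'s accuser]₃*: the pronoun c-commands this R-expression → coindexation would violate Principle C on *[Victor₂'s accuser]₃*.
*Ahmad₄*: the pronoun c-commands this R-expression → coindexation would violate Principle C on *Ahmad₄*.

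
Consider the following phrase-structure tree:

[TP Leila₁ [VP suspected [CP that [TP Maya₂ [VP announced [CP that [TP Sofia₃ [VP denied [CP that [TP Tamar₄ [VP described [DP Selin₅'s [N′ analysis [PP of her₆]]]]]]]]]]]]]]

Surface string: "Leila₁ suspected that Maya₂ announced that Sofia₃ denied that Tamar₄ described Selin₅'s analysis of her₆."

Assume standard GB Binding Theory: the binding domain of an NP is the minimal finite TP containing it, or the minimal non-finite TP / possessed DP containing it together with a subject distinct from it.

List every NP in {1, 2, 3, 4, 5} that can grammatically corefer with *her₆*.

*her* is a pronoun, so Principle B applies: it must be free in its binding domain.
Binding domain of *her₆*: the possessed DP, whose subject is Selin₅.
*Leila₁* c-commands the pronoun but from outside its binding domain, and is not c-commanded by it → coindexation permitted.
*Maya₂* c-commands the pronoun but from outside its binding domain, and is not c-commanded by it → coindexation permitted.
*Sofia₃* c-commands the pronoun but from outside its binding domain, and is not c-commanded by it → coindexation permitted.
*Tamar₄* c-commands the pronoun but from outside its binding domain, and is not c-commanded by it → coindexation permitted.
*Selin₅* c-commands the pronoun within its binding domain → coindexation would violate Principle B.

{1, 2, 3, 4}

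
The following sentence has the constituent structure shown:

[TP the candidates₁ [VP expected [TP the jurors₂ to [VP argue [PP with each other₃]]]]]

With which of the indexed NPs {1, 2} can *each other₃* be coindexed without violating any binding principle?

*each other* is an anaphor, so Principle A applies: it must be bound in its binding domain.
Binding domain of *each other₃*: the embedded TP, whose subject is the jurors₂.
*the candidates₁* c-commands the anaphor but is outside its binding domain → cannot satisfy Principle A.
*the jurors₂* c-commands the anaphor within its binding domain → licit binder.

{2}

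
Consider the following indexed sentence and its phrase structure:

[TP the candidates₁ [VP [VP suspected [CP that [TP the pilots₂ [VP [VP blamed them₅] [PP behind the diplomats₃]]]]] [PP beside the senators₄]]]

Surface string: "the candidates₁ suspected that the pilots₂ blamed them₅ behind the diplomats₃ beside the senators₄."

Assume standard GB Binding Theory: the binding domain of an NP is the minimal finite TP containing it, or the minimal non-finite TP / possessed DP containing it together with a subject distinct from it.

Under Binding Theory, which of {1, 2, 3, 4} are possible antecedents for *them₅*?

*them* is a pronoun, so Principle B applies: it must be free in its binding domain.
Binding domain of *them₅*: the embedded TP, whose subject is the pilots₂.
*the candidates₁* c-commands the pronoun but from outside its binding domain, and is not c-commanded by it → coindexation permitted.
*the pilots₂* c-commands the pronoun within its binding domain → coindexation would violate Principle B.
*the diplomats₃* and the pronoun do not c-command one another → neither Principle B nor Principle C is at stake; coindexation permitted.
*the senators₄* and the pronoun do not c-command one another → neither Principle B nor Principle C is at stake; coindexation permitted.

{1, 3, 4}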